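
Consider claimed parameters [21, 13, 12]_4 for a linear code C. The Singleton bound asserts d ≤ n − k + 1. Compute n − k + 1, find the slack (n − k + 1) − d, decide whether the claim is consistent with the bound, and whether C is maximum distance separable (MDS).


Singleton RHS = n − k + 1 = 9, slack = -3, bound violated (no such code; not MDS).

Singleton bound: d ≤ n − k + 1.
Here n = 21, k = 13, so n − k + 1 = 9.
Given d = 12, check d ≤ 9: NO.
Slack = (n − k + 1) − d = -3.
The slack is negative: d = 12 exceeds n − k + 1 = 9 by 3, so the Singleton bound is violated and no linear [21, 13, 12]_4 code can exist. In particular it is not MDS (MDS requires d = n − k + 1 exactly).
Description: the claimed parameters are [21, 13, 12]_4; such a code would be impossible (violates the Singleton bound).


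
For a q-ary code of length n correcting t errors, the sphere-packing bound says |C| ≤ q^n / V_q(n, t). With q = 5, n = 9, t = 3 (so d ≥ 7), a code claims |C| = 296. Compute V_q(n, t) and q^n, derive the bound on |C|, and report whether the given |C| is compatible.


V_q(n, t) = 5989, q^n = 1953125, Hamming bound = 326, |C| = 296 ≤ bound (satisfied).

Step 1: Compute V_q(n, t) = Σ_{j=0}^3 C(n, j) (q−1)^j.
  j = 0: C(9,0)·(4)^0 = 1·1 = 1.
  j = 1: C(9,1)·(4)^1 = 9·4 = 36.
  j = 2: C(9,2)·(4)^2 = 36·16 = 576.
  j = 3: C(9,3)·(4)^3 = 84·64 = 5376.
  V_q(n, t) = 1 + 36 + 576 + 5376 = 5989.
Step 2: q^n = 5^9 = 1953125.
Step 3: Hamming bound ⌊q^n / V_q(n,t)⌋ = ⌊1953125/5989⌋ = 326.
Step 4: Compare |C| = 296 to 326: satisfied.
The claimed |C| lies below the Hamming bound.


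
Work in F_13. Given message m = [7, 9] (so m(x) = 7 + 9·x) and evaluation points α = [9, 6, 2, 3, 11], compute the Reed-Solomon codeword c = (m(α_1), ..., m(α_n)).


c = [10, 9, 12, 8, 2]

Message polynomial: m(x) = 7 + 9·x (mod 13).
For each evaluation point α_i, compute m(α_i) mod 13:
  α_1 = 9: Horner steps 9 → 10, so m(9) = 10.
  α_2 = 6: Horner steps 9 → 9, so m(6) = 9.
  α_3 = 2: Horner steps 9 → 12, so m(2) = 12.
  α_4 = 3: Horner steps 9 → 8, so m(3) = 8.
  α_5 = 11: Horner steps 9 → 2, so m(11) = 2.
Codeword c = [10, 9, 12, 8, 2] ∈ F_13^5.


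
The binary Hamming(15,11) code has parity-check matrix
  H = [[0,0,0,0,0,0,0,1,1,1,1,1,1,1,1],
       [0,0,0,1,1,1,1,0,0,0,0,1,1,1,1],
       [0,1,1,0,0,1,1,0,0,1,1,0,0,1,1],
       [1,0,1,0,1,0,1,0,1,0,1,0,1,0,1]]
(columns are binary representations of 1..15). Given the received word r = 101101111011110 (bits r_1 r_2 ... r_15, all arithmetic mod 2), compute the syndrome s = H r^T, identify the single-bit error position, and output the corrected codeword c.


s = (0, 0, 1, 0)^T, error position = 2, corrected codeword c = 111101111011110

Compute s = H r^T mod 2 one row at a time:
  s_1 = 1 + 1 + 0 + 1 + 1 + 1 + 1 + 0 = 6 ≡ 0 (mod 2).
  s_2 = 1 + 0 + 1 + 1 + 1 + 1 + 1 + 0 = 6 ≡ 0 (mod 2).
  s_3 = 0 + 1 + 1 + 1 + 0 + 1 + 1 + 0 = 5 ≡ 1 (mod 2).
  s_4 = 1 + 1 + 0 + 1 + 1 + 1 + 1 + 0 = 6 ≡ 0 (mod 2).
s = (0, 0, 1, 0)^T — this equals column 2 of H (binary 0010), so error is at position 2.
Correct: flip bit 2 of r = 101101111011110 to get c = 111101111011110.


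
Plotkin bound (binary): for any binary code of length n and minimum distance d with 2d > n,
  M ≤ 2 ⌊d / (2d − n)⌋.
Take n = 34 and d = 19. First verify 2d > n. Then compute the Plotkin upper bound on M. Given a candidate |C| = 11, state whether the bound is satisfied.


Plotkin bound M ≤ 8; given |C| = 11 > bound (violated).

Check applicability: 2d = 38, n = 34.
2d − n = 4 > 0, so Plotkin applies.
Compute d/(2d−n) = 19/4 ≈ 4.7500.
⌊d/(2d−n)⌋ = 4.
Plotkin bound: M ≤ 2·4 = 8.
Given |C| = 11, check: VIOLATED.
This |C| is above the Plotkin bound, so no binary code with n = 34, d = 19 and 11 codewords exists.


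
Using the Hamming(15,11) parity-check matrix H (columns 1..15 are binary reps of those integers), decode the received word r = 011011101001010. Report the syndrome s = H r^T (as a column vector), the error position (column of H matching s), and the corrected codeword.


s = (1, 1, 1, 0)^T, error position = 14, corrected codeword c = 011011101001000

Compute s = H r^T mod 2 one row at a time:
  s_1 = 0 + 1 + 0 + 0 + 1 + 0 + 1 + 0 = 3 ≡ 1 (mod 2).
  s_2 = 0 + 1 + 1 + 1 + 1 + 0 + 1 + 0 = 5 ≡ 1 (mod 2).
  s_3 = 1 + 1 + 1 + 1 + 0 + 0 + 1 + 0 = 5 ≡ 1 (mod 2).
  s_4 = 0 + 1 + 1 + 1 + 1 + 0 + 0 + 0 = 4 ≡ 0 (mod 2).
s = (1, 1, 1, 0)^T — this equals column 14 of H (binary 1110), so error is at position 14.
Correct: flip bit 14 of r = 011011101001010 to get c = 011011101001000.


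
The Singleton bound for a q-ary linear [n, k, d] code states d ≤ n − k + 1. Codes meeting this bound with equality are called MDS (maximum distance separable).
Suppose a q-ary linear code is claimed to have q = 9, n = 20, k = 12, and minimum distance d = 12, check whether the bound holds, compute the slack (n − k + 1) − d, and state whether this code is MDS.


Singleton RHS = n − k + 1 = 9, slack = -3, bound violated (no such code; not MDS).

Singleton bound: d ≤ n − k + 1.
Here n = 20, k = 12, so n − k + 1 = 9.
Given d = 12, check d ≤ 9: NO.
Slack = (n − k + 1) − d = -3.
The slack is negative: d = 12 exceeds n − k + 1 = 9 by 3, so the Singleton bound is violated and no linear [20, 12, 12]_9 code can exist. In particular it is not MDS (MDS requires d = n − k + 1 exactly).
Description: the claimed parameters are [20, 12, 12]_9; such a code would be impossible (violates the Singleton bound).


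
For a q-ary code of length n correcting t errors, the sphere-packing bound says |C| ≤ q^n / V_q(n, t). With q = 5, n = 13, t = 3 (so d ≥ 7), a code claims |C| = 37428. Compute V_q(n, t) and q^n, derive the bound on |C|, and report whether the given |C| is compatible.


V_q(n, t) = 19605, q^n = 1220703125, Hamming bound = 62264, |C| = 37428 ≤ bound (satisfied).

Step 1: Compute V_q(n, t) = Σ_{j=0}^3 C(n, j) (q−1)^j.
  j = 0: C(13,0)·(4)^0 = 1·1 = 1.
  j = 1: C(13,1)·(4)^1 = 13·4 = 52.
  j = 2: C(13,2)·(4)^2 = 78·16 = 1248.
  j = 3: C(13,3)·(4)^3 = 286·64 = 18304.
  V_q(n, t) = 1 + 52 + 1248 + 18304 = 19605.
Step 2: q^n = 5^13 = 1220703125.
Step 3: Hamming bound ⌊q^n / V_q(n,t)⌋ = ⌊1220703125/19605⌋ = 62264.
Step 4: Compare |C| = 37428 to 62264: satisfied.
The claimed |C| lies below the Hamming bound.


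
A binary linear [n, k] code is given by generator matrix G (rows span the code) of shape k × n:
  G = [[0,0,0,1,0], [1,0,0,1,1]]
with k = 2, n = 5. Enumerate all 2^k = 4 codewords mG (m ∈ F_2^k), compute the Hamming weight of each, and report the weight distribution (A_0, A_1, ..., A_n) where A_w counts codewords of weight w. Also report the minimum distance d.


Weight distribution: A_0 = 1, A_1 = 1, A_2 = 1, A_3 = 1. Minimum distance d = 1.

Enumerate all 2^2 = 4 messages m ∈ F_2^2.
For each, compute codeword c = mG in F_2^5, then tally its weight.
  m = 00 → c = 00000, weight = 0.
  m = 10 → c = 00010, weight = 1.
  m = 01 → c = 10011, weight = 3.
  m = 11 → c = 10001, weight = 2.
Tally weights:
  weight 0: 1 codewords.
  weight 1: 1 codewords.
  weight 2: 1 codewords.
  weight 3: 1 codewords.
Minimum distance d = smallest w > 0 with A_w > 0 = 1.
Sanity: Σ A_w = 4 = 2^2 = 4 ✓.


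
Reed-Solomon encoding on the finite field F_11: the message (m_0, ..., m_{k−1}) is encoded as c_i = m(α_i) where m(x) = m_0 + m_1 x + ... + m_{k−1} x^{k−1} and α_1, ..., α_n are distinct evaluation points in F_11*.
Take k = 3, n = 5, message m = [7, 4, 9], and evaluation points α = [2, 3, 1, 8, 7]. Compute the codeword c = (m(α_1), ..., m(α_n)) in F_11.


c = [7, 1, 9, 10, 3]

Message polynomial: m(x) = 7 + 4·x + 9·x^2 (mod 11).
For each evaluation point α_i, compute m(α_i) mod 11:
  α_1 = 2: Horner steps 9 → 0 → 7, so m(2) = 7.
  α_2 = 3: Horner steps 9 → 9 → 1, so m(3) = 1.
  α_3 = 1: Horner steps 9 → 2 → 9, so m(1) = 9.
  α_4 = 8: Horner steps 9 → 10 → 10, so m(8) = 10.
  α_5 = 7: Horner steps 9 → 1 → 3, so m(7) = 3.
Codeword c = [7, 1, 9, 10, 3] ∈ F_11^5.


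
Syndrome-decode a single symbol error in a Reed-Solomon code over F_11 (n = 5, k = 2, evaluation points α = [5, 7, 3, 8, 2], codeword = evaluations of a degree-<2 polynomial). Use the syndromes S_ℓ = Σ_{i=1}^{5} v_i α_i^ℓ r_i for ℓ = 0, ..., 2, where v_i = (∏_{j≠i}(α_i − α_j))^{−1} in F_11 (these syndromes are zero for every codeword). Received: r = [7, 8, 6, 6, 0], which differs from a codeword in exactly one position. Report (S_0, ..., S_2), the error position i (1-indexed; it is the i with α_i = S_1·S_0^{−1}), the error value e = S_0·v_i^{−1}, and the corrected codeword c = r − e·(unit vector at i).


S = (7, 1, 8), error at position 4, error magnitude e = 3, c = [7, 8, 6, 3, 0].

Step 1: column multipliers v_i = (∏_{j≠i}(α_i − α_j))^{−1} mod 11.
  i = 1 (α = 5): (5−7)(5−3)(5−8)(5−2) = (−2)·2·(−3)·3 = 36 ≡ 3, so v_1 = 3^{−1} = 4 (mod 11).
  i = 2 (α = 7): (7−5)(7−3)(7−8)(7−2) = 2·4·(−1)·5 = −40 ≡ 4, so v_2 = 4^{−1} = 3 (mod 11).
  i = 3 (α = 3): (3−5)(3−7)(3−8)(3−2) = (−2)·(−4)·(−5)·1 = −40 ≡ 4, so v_3 = 4^{−1} = 3 (mod 11).
  i = 4 (α = 8): (8−5)(8−7)(8−3)(8−2) = 3·1·5·6 = 90 ≡ 2, so v_4 = 2^{−1} = 6 (mod 11).
  i = 5 (α = 2): (2−5)(2−7)(2−3)(2−8) = (−3)·(−5)·(−1)·(−6) = 90 ≡ 2, so v_5 = 2^{−1} = 6 (mod 11).
  v = [4, 3, 3, 6, 6].
Step 2: syndromes of r = [7, 8, 6, 6, 0] (all sums mod 11).
  S_0 = Σ v_i r_i = 4·7 + 3·8 + 3·6 + 6·6 + 6·0 = 106 ≡ 7.
  S_1 = Σ v_i α_i r_i = 4·5·7 + 3·7·8 + 3·3·6 + 6·8·6 + 6·2·0 = 650 ≡ 1.
  α_i^2 mod 11 = [3, 5, 9, 9, 4].
  S_2 = Σ v_i α_i^2 r_i = 4·3·7 + 3·5·8 + 3·9·6 + 6·9·6 + 6·4·0 = 690 ≡ 8.
  S = (7, 1, 8) ≠ 0, so r is not a codeword (an error is present).
Step 3: locate the error. For a single error e at position i, S_ℓ = v_i·e·α_i^ℓ, so α_err = S_1/S_0.
  S_0^{−1} = 7^{−1} = 8 (mod 11), so α_err = 1·8 = 8 ≡ 8 = α_4. Error position i = 4.
  Consistency check: S_2/S_1 = 8·1 = 8 ≡ 8 = α_err ✓ (single-error assumption holds).
Step 4: error magnitude e = S_0/v_4 = S_0·∏_{j≠4}(α_4 − α_j) = 7·2 = 14 ≡ 3 (mod 11).
Step 5: correct position 4: c_4 = r_4 − e = 6 − 3 ≡ 3 (mod 11). Hence c = [7, 8, 6, 3, 0].
  Check: interpolating c through the α_i gives m(x) = 10 + 6·x (degree < 2) with m(α_i) = c_i for every i, so c is indeed a codeword.


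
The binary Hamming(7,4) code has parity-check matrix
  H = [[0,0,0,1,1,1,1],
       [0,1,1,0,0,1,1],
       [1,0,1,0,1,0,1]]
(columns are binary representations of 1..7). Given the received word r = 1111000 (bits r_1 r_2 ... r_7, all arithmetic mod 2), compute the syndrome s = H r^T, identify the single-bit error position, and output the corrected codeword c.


s = (1, 0, 0)^T, error position = 4, corrected codeword c = 1110000

Compute s = H r^T mod 2 one row at a time:
  s_1 = 1 + 0 + 0 + 0 = 1 ≡ 1 (mod 2).
  s_2 = 1 + 1 + 0 + 0 = 2 ≡ 0 (mod 2).
  s_3 = 1 + 1 + 0 + 0 = 2 ≡ 0 (mod 2).
s = (1, 0, 0)^T — this equals column 4 of H (binary 100), so error is at position 4.
Correct: flip bit 4 of r = 1111000 to get c = 1110000.


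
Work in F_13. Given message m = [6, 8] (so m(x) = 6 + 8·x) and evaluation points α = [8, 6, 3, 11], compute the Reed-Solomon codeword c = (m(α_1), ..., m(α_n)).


c = [5, 2, 4, 3]

Message polynomial: m(x) = 6 + 8·x (mod 13).
For each evaluation point α_i, compute m(α_i) mod 13:
  α_1 = 8: Horner steps 8 → 5, so m(8) = 5.
  α_2 = 6: Horner steps 8 → 2, so m(6) = 2.
  α_3 = 3: Horner steps 8 → 4, so m(3) = 4.
  α_4 = 11: Horner steps 8 → 3, so m(11) = 3.
Codeword c = [5, 2, 4, 3] ∈ F_13^4.


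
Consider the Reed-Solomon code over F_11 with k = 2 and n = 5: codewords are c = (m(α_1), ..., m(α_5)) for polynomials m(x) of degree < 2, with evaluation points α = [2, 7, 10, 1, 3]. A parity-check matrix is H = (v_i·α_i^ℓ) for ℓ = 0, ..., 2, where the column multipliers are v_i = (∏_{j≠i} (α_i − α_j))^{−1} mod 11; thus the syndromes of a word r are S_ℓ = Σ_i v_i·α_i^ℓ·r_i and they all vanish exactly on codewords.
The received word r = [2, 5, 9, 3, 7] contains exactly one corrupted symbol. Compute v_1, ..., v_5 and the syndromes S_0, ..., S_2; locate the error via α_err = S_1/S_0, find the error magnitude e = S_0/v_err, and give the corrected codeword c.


S = (8, 8, 8), error at position 4, error magnitude e = 6, c = [2, 5, 9, 8, 7].

Step 1: column multipliers v_i = (∏_{j≠i}(α_i − α_j))^{−1} mod 11.
  i = 1 (α = 2): (2−7)(2−10)(2−1)(2−3) = (−5)·(−8)·1·(−1) = −40 ≡ 4, so v_1 = 4^{−1} = 3 (mod 11).
  i = 2 (α = 7): (7−2)(7−10)(7−1)(7−3) = 5·(−3)·6·4 = −360 ≡ 3, so v_2 = 3^{−1} = 4 (mod 11).
  i = 3 (α = 10): (10−2)(10−7)(10−1)(10−3) = 8·3·9·7 = 1512 ≡ 5, so v_3 = 5^{−1} = 9 (mod 11).
  i = 4 (α = 1): (1−2)(1−7)(1−10)(1−3) = (−1)·(−6)·(−9)·(−2) = 108 ≡ 9, so v_4 = 9^{−1} = 5 (mod 11).
  i = 5 (α = 3): (3−2)(3−7)(3−10)(3−1) = 1·(−4)·(−7)·2 = 56 ≡ 1, so v_5 = 1^{−1} = 1 (mod 11).
  v = [3, 4, 9, 5, 1].
Step 2: syndromes of r = [2, 5, 9, 3, 7] (all sums mod 11).
  S_0 = Σ v_i r_i = 3·2 + 4·5 + 9·9 + 5·3 + 1·7 = 129 ≡ 8.
  S_1 = Σ v_i α_i r_i = 3·2·2 + 4·7·5 + 9·10·9 + 5·1·3 + 1·3·7 = 998 ≡ 8.
  α_i^2 mod 11 = [4, 5, 1, 1, 9].
  S_2 = Σ v_i α_i^2 r_i = 3·4·2 + 4·5·5 + 9·1·9 + 5·1·3 + 1·9·7 = 283 ≡ 8.
  S = (8, 8, 8) ≠ 0, so r is not a codeword (an error is present).
Step 3: locate the error. For a single error e at position i, S_ℓ = v_i·e·α_i^ℓ, so α_err = S_1/S_0.
  S_0^{−1} = 8^{−1} = 7 (mod 11), so α_err = 8·7 = 56 ≡ 1 = α_4. Error position i = 4.
  Consistency check: S_2/S_1 = 8·7 = 56 ≡ 1 = α_err ✓ (single-error assumption holds).
Step 4: error magnitude e = S_0/v_4 = S_0·∏_{j≠4}(α_4 − α_j) = 8·9 = 72 ≡ 6 (mod 11).
Step 5: correct position 4: c_4 = r_4 − e = 3 − 6 ≡ 8 (mod 11). Hence c = [2, 5, 9, 8, 7].
  Check: interpolating c through the α_i gives m(x) = 3 + 5·x (degree < 2) with m(α_i) = c_i for every i, so c is indeed a codeword.


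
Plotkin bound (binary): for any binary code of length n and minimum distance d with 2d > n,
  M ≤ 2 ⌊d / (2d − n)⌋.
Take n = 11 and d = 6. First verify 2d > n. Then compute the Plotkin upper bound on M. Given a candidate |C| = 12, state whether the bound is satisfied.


Plotkin bound M ≤ 12; given |C| = 12 ≤ bound (satisfied).

Check applicability: 2d = 12, n = 11.
2d − n = 1 > 0, so Plotkin applies.
Compute d/(2d−n) = 6/1 ≈ 6.0000.
⌊d/(2d−n)⌋ = 6.
Plotkin bound: M ≤ 2·6 = 12.
Given |C| = 12, check: satisfied.
This |C| is at the Plotkin bound.


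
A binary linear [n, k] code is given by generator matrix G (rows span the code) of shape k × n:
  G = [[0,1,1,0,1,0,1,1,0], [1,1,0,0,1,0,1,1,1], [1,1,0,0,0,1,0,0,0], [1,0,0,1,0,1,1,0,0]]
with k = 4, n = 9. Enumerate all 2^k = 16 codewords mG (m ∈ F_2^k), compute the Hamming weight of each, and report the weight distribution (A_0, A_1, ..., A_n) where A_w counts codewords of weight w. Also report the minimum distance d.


Weight distribution: A_0 = 1, A_3 = 3, A_4 = 3, A_5 = 4, A_6 = 4, A_7 = 1. Minimum distance d = 3.

Enumerate all 2^4 = 16 messages m ∈ F_2^4.
For each, compute codeword c = mG in F_2^9, then tally its weight.
  m = 0000 → c = 000000000, weight = 0.
  m = 1000 → c = 011010110, weight = 5.
  m = 0100 → c = 110010111, weight = 6.
  m = 1100 → c = 101000001, weight = 3.
  m = 0010 → c = 110001000, weight = 3.
  m = 1010 → c = 101011110, weight = 6.
  m = 0110 → c = 000011111, weight = 5.
  m = 1110 → c = 011001001, weight = 4.
  m = 0001 → c = 100101100, weight = 4.
  m = 1001 → c = 111111010, weight = 7.
  m = 0101 → c = 010111011, weight = 6.
  m = 1101 → c = 001101101, weight = 5.
  m = 0011 → c = 010100100, weight = 3.
  m = 1011 → c = 001110010, weight = 4.
  m = 0111 → c = 100110011, weight = 5.
  m = 1111 → c = 111100101, weight = 6.
Tally weights:
  weight 0: 1 codewords.
  weight 3: 3 codewords.
  weight 4: 3 codewords.
  weight 5: 4 codewords.
  weight 6: 4 codewords.
  weight 7: 1 codewords.
Minimum distance d = smallest w > 0 with A_w > 0 = 3.
Sanity: Σ A_w = 16 = 2^4 = 16 ✓.


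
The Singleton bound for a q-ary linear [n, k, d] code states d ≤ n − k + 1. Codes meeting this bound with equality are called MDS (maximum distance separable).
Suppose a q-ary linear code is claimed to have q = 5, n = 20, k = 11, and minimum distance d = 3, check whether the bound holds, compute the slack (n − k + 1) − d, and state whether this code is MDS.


Singleton RHS = n − k + 1 = 10, slack = 7, bound satisfied, not MDS.

Singleton bound: d ≤ n − k + 1.
Here n = 20, k = 11, so n − k + 1 = 10.
Given d = 3, check d ≤ 10: YES.
Slack = (n − k + 1) − d = 7.
The code is NOT MDS (slack = 7 > 0).
Description: the claimed parameters are [20, 11, 3]_5; such a code would be non-MDS.


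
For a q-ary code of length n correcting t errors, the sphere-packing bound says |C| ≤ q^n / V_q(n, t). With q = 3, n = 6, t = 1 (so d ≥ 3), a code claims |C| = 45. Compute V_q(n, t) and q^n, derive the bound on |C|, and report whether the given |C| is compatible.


V_q(n, t) = 13, q^n = 729, Hamming bound = 56, |C| = 45 ≤ bound (satisfied).

Step 1: Compute V_q(n, t) = Σ_{j=0}^1 C(n, j) (q−1)^j.
  j = 0: C(6,0)·(2)^0 = 1·1 = 1.
  j = 1: C(6,1)·(2)^1 = 6·2 = 12.
  V_q(n, t) = 1 + 12 = 13.
Step 2: q^n = 3^6 = 729.
Step 3: Hamming bound ⌊q^n / V_q(n,t)⌋ = ⌊729/13⌋ = 56.
Step 4: Compare |C| = 45 to 56: satisfied.
The claimed |C| lies below the Hamming bound.


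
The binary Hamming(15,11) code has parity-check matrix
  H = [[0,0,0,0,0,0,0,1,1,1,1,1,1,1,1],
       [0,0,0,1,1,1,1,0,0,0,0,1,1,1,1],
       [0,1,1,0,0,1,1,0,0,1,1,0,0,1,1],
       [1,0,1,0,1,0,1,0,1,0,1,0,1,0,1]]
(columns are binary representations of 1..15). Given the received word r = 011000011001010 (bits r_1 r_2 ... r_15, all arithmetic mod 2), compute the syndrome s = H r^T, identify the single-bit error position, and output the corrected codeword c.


s = (0, 0, 1, 0)^T, error position = 2, corrected codeword c = 001000011001010

Compute s = H r^T mod 2 one row at a time:
  s_1 = 1 + 1 + 0 + 0 + 1 + 0 + 1 + 0 = 4 ≡ 0 (mod 2).
  s_2 = 0 + 0 + 0 + 0 + 1 + 0 + 1 + 0 = 2 ≡ 0 (mod 2).
  s_3 = 1 + 1 + 0 + 0 + 0 + 0 + 1 + 0 = 3 ≡ 1 (mod 2).
  s_4 = 0 + 1 + 0 + 0 + 1 + 0 + 0 + 0 = 2 ≡ 0 (mod 2).
s = (0, 0, 1, 0)^T — this equals column 2 of H (binary 0010), so error is at position 2.
Correct: flip bit 2 of r = 011000011001010 to get c = 001000011001010.


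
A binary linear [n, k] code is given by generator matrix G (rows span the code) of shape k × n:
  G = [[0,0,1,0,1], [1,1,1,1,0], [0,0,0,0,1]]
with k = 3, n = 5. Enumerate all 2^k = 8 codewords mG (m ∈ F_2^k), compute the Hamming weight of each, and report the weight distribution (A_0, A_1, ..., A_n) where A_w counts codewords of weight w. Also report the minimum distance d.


Weight distribution: A_0 = 1, A_1 = 2, A_2 = 1, A_3 = 1, A_4 = 2, A_5 = 1. Minimum distance d = 1.

Enumerate all 2^3 = 8 messages m ∈ F_2^3.
For each, compute codeword c = mG in F_2^5, then tally its weight.
  m = 000 → c = 00000, weight = 0.
  m = 100 → c = 00101, weight = 2.
  m = 010 → c = 11110, weight = 4.
  m = 110 → c = 11011, weight = 4.
  m = 001 → c = 00001, weight = 1.
  m = 101 → c = 00100, weight = 1.
  m = 011 → c = 11111, weight = 5.
  m = 111 → c = 11010, weight = 3.
Tally weights:
  weight 0: 1 codewords.
  weight 1: 2 codewords.
  weight 2: 1 codewords.
  weight 3: 1 codewords.
  weight 4: 2 codewords.
  weight 5: 1 codewords.
Minimum distance d = smallest w > 0 with A_w > 0 = 1.
Sanity: Σ A_w = 8 = 2^3 = 8 ✓.


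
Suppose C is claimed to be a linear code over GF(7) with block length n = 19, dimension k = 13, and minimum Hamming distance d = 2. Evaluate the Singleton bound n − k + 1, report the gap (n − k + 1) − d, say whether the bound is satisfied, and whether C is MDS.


Singleton RHS = n − k + 1 = 7, slack = 5, bound satisfied, not MDS.

Singleton bound: d ≤ n − k + 1.
Here n = 19, k = 13, so n − k + 1 = 7.
Given d = 2, check d ≤ 7: YES.
Slack = (n − k + 1) − d = 5.
The code is NOT MDS (slack = 5 > 0).
Description: the claimed parameters are [19, 13, 2]_7; such a code would be non-MDS.


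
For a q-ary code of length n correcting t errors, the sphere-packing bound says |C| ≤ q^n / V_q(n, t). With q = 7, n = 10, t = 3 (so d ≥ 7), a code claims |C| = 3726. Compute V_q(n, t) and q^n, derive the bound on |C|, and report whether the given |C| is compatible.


V_q(n, t) = 27601, q^n = 282475249, Hamming bound = 10234, |C| = 3726 ≤ bound (satisfied).

Step 1: Compute V_q(n, t) = Σ_{j=0}^3 C(n, j) (q−1)^j.
  j = 0: C(10,0)·(6)^0 = 1·1 = 1.
  j = 1: C(10,1)·(6)^1 = 10·6 = 60.
  j = 2: C(10,2)·(6)^2 = 45·36 = 1620.
  j = 3: C(10,3)·(6)^3 = 120·216 = 25920.
  V_q(n, t) = 1 + 60 + 1620 + 25920 = 27601.
Step 2: q^n = 7^10 = 282475249.
Step 3: Hamming bound ⌊q^n / V_q(n,t)⌋ = ⌊282475249/27601⌋ = 10234.
Step 4: Compare |C| = 3726 to 10234: satisfied.
The claimed |C| lies below the Hamming bound.


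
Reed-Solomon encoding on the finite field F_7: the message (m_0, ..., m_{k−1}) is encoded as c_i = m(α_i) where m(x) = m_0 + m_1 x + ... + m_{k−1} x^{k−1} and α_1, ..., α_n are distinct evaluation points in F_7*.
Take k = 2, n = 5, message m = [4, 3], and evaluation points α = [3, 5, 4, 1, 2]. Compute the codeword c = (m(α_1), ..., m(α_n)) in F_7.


c = [6, 5, 2, 0, 3]

Message polynomial: m(x) = 4 + 3·x (mod 7).
For each evaluation point α_i, compute m(α_i) mod 7:
  α_1 = 3: Horner steps 3 → 6, so m(3) = 6.
  α_2 = 5: Horner steps 3 → 5, so m(5) = 5.
  α_3 = 4: Horner steps 3 → 2, so m(4) = 2.
  α_4 = 1: Horner steps 3 → 0, so m(1) = 0.
  α_5 = 2: Horner steps 3 → 3, so m(2) = 3.
Codeword c = [6, 5, 2, 0, 3] ∈ F_7^5.


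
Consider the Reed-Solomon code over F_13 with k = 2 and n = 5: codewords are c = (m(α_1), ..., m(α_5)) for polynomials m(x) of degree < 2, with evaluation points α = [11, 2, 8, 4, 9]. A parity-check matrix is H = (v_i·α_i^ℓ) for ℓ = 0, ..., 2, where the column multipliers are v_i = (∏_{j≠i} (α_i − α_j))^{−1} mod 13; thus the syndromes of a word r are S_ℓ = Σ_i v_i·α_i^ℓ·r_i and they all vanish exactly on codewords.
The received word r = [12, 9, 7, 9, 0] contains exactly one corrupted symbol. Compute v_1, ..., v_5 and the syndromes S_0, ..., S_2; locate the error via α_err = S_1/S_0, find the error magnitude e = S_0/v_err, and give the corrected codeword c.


S = (6, 12, 11), error at position 2, error magnitude e = 12, c = [12, 10, 7, 9, 0].

Step 1: column multipliers v_i = (∏_{j≠i}(α_i − α_j))^{−1} mod 13.
  i = 1 (α = 11): (11−2)(11−8)(11−4)(11−9) = 9·3·7·2 = 378 ≡ 1, so v_1 = 1^{−1} = 1 (mod 13).
  i = 2 (α = 2): (2−11)(2−8)(2−4)(2−9) = (−9)·(−6)·(−2)·(−7) = 756 ≡ 2, so v_2 = 2^{−1} = 7 (mod 13).
  i = 3 (α = 8): (8−11)(8−2)(8−4)(8−9) = (−3)·6·4·(−1) = 72 ≡ 7, so v_3 = 7^{−1} = 2 (mod 13).
  i = 4 (α = 4): (4−11)(4−2)(4−8)(4−9) = (−7)·2·(−4)·(−5) = −280 ≡ 6, so v_4 = 6^{−1} = 11 (mod 13).
  i = 5 (α = 9): (9−11)(9−2)(9−8)(9−4) = (−2)·7·1·5 = −70 ≡ 8, so v_5 = 8^{−1} = 5 (mod 13).
  v = [1, 7, 2, 11, 5].
Step 2: syndromes of r = [12, 9, 7, 9, 0] (all sums mod 13).
  S_0 = Σ v_i r_i = 1·12 + 7·9 + 2·7 + 11·9 + 5·0 = 188 ≡ 6.
  S_1 = Σ v_i α_i r_i = 1·11·12 + 7·2·9 + 2·8·7 + 11·4·9 + 5·9·0 = 766 ≡ 12.
  α_i^2 mod 13 = [4, 4, 12, 3, 3].
  S_2 = Σ v_i α_i^2 r_i = 1·4·12 + 7·4·9 + 2·12·7 + 11·3·9 + 5·3·0 = 765 ≡ 11.
  S = (6, 12, 11) ≠ 0, so r is not a codeword (an error is present).
Step 3: locate the error. For a single error e at position i, S_ℓ = v_i·e·α_i^ℓ, so α_err = S_1/S_0.
  S_0^{−1} = 6^{−1} = 11 (mod 13), so α_err = 12·11 = 132 ≡ 2 = α_2. Error position i = 2.
  Consistency check: S_2/S_1 = 11·12 = 132 ≡ 2 = α_err ✓ (single-error assumption holds).
Step 4: error magnitude e = S_0/v_2 = S_0·∏_{j≠2}(α_2 − α_j) = 6·2 = 12 ≡ 12 (mod 13).
Step 5: correct position 2: c_2 = r_2 − e = 9 − 12 ≡ 10 (mod 13). Hence c = [12, 10, 7, 9, 0].
  Check: interpolating c through the α_i gives m(x) = 11 + 6·x (degree < 2) with m(α_i) = c_i for every i, so c is indeed a codeword.


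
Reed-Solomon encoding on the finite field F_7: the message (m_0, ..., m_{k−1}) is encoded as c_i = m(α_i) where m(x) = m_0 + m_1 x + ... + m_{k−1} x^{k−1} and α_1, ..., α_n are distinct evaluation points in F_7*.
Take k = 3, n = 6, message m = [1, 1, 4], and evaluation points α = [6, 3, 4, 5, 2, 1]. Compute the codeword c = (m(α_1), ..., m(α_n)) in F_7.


c = [4, 5, 6, 1, 5, 6]

Message polynomial: m(x) = 1 + 1·x + 4·x^2 (mod 7).
For each evaluation point α_i, compute m(α_i) mod 7:
  α_1 = 6: Horner steps 4 → 4 → 4, so m(6) = 4.
  α_2 = 3: Horner steps 4 → 6 → 5, so m(3) = 5.
  α_3 = 4: Horner steps 4 → 3 → 6, so m(4) = 6.
  α_4 = 5: Horner steps 4 → 0 → 1, so m(5) = 1.
  α_5 = 2: Horner steps 4 → 2 → 5, so m(2) = 5.
  α_6 = 1: Horner steps 4 → 5 → 6, so m(1) = 6.
Codeword c = [4, 5, 6, 1, 5, 6] ∈ F_7^6.


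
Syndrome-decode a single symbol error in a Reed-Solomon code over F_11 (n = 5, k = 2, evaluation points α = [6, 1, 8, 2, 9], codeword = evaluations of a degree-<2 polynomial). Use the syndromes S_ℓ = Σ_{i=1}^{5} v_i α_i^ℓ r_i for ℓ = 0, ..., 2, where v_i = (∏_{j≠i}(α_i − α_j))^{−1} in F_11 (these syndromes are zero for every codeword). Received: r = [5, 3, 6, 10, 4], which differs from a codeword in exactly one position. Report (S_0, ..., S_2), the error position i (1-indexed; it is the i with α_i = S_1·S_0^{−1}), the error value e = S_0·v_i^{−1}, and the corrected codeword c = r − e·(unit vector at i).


S = (5, 7, 1), error at position 3, error magnitude e = 9, c = [5, 3, 8, 10, 4].

Step 1: column multipliers v_i = (∏_{j≠i}(α_i − α_j))^{−1} mod 11.
  i = 1 (α = 6): (6−1)(6−8)(6−2)(6−9) = 5·(−2)·4·(−3) = 120 ≡ 10, so v_1 = 10^{−1} = 10 (mod 11).
  i = 2 (α = 1): (1−6)(1−8)(1−2)(1−9) = (−5)·(−7)·(−1)·(−8) = 280 ≡ 5, so v_2 = 5^{−1} = 9 (mod 11).
  i = 3 (α = 8): (8−6)(8−1)(8−2)(8−9) = 2·7·6·(−1) = −84 ≡ 4, so v_3 = 4^{−1} = 3 (mod 11).
  i = 4 (α = 2): (2−6)(2−1)(2−8)(2−9) = (−4)·1·(−6)·(−7) = −168 ≡ 8, so v_4 = 8^{−1} = 7 (mod 11).
  i = 5 (α = 9): (9−6)(9−1)(9−8)(9−2) = 3·8·1·7 = 168 ≡ 3, so v_5 = 3^{−1} = 4 (mod 11).
  v = [10, 9, 3, 7, 4].
Step 2: syndromes of r = [5, 3, 6, 10, 4] (all sums mod 11).
  S_0 = Σ v_i r_i = 10·5 + 9·3 + 3·6 + 7·10 + 4·4 = 181 ≡ 5.
  S_1 = Σ v_i α_i r_i = 10·6·5 + 9·1·3 + 3·8·6 + 7·2·10 + 4·9·4 = 755 ≡ 7.
  α_i^2 mod 11 = [3, 1, 9, 4, 4].
  S_2 = Σ v_i α_i^2 r_i = 10·3·5 + 9·1·3 + 3·9·6 + 7·4·10 + 4·4·4 = 683 ≡ 1.
  S = (5, 7, 1) ≠ 0, so r is not a codeword (an error is present).
Step 3: locate the error. For a single error e at position i, S_ℓ = v_i·e·α_i^ℓ, so α_err = S_1/S_0.
  S_0^{−1} = 5^{−1} = 9 (mod 11), so α_err = 7·9 = 63 ≡ 8 = α_3. Error position i = 3.
  Consistency check: S_2/S_1 = 1·8 = 8 ≡ 8 = α_err ✓ (single-error assumption holds).
Step 4: error magnitude e = S_0/v_3 = S_0·∏_{j≠3}(α_3 − α_j) = 5·4 = 20 ≡ 9 (mod 11).
Step 5: correct position 3: c_3 = r_3 − e = 6 − 9 ≡ 8 (mod 11). Hence c = [5, 3, 8, 10, 4].
  Check: interpolating c through the α_i gives m(x) = 7 + 7·x (degree < 2) with m(α_i) = c_i for every i, so c is indeed a codeword.


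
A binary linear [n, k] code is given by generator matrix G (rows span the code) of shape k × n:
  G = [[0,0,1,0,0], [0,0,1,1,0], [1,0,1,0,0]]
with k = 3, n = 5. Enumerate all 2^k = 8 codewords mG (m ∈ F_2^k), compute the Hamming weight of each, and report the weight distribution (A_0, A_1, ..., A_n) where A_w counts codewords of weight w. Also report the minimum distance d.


Weight distribution: A_0 = 1, A_1 = 3, A_2 = 3, A_3 = 1. Minimum distance d = 1.

Enumerate all 2^3 = 8 messages m ∈ F_2^3.
For each, compute codeword c = mG in F_2^5, then tally its weight.
  m = 000 → c = 00000, weight = 0.
  m = 100 → c = 00100, weight = 1.
  m = 010 → c = 00110, weight = 2.
  m = 110 → c = 00010, weight = 1.
  m = 001 → c = 10100, weight = 2.
  m = 101 → c = 10000, weight = 1.
  m = 011 → c = 10010, weight = 2.
  m = 111 → c = 10110, weight = 3.
Tally weights:
  weight 0: 1 codewords.
  weight 1: 3 codewords.
  weight 2: 3 codewords.
  weight 3: 1 codewords.
Minimum distance d = smallest w > 0 with A_w > 0 = 1.
Sanity: Σ A_w = 8 = 2^3 = 8 ✓.


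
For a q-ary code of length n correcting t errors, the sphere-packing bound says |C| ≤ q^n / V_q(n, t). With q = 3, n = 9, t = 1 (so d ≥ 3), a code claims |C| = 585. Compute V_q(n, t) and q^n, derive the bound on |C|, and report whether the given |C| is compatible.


V_q(n, t) = 19, q^n = 19683, Hamming bound = 1035, |C| = 585 ≤ bound (satisfied).

Step 1: Compute V_q(n, t) = Σ_{j=0}^1 C(n, j) (q−1)^j.
  j = 0: C(9,0)·(2)^0 = 1·1 = 1.
  j = 1: C(9,1)·(2)^1 = 9·2 = 18.
  V_q(n, t) = 1 + 18 = 19.
Step 2: q^n = 3^9 = 19683.
Step 3: Hamming bound ⌊q^n / V_q(n,t)⌋ = ⌊19683/19⌋ = 1035.
Step 4: Compare |C| = 585 to 1035: satisfied.
The claimed |C| lies below the Hamming bound.


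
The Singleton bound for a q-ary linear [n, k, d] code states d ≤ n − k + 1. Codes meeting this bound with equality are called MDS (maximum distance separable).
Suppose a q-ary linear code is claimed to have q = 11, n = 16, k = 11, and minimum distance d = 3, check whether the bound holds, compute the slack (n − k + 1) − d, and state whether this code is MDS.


Singleton RHS = n − k + 1 = 6, slack = 3, bound satisfied, not MDS.

Singleton bound: d ≤ n − k + 1.
Here n = 16, k = 11, so n − k + 1 = 6.
Given d = 3, check d ≤ 6: YES.
Slack = (n − k + 1) − d = 3.
The code is NOT MDS (slack = 3 > 0).
Description: the claimed parameters are [16, 11, 3]_11; such a code would be non-MDS.


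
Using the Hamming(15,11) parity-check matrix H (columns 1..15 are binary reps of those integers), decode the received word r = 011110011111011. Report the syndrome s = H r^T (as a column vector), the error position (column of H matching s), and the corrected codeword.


s = (1, 1, 0, 1)^T, error position = 13, corrected codeword c = 011110011111111

Compute s = H r^T mod 2 one row at a time:
  s_1 = 1 + 1 + 1 + 1 + 1 + 0 + 1 + 1 = 7 ≡ 1 (mod 2).
  s_2 = 1 + 1 + 0 + 0 + 1 + 0 + 1 + 1 = 5 ≡ 1 (mod 2).
  s_3 = 1 + 1 + 0 + 0 + 1 + 1 + 1 + 1 = 6 ≡ 0 (mod 2).
  s_4 = 0 + 1 + 1 + 0 + 1 + 1 + 0 + 1 = 5 ≡ 1 (mod 2).
s = (1, 1, 0, 1)^T — this equals column 13 of H (binary 1101), so error is at position 13.
Correct: flip bit 13 of r = 011110011111011 to get c = 011110011111111.


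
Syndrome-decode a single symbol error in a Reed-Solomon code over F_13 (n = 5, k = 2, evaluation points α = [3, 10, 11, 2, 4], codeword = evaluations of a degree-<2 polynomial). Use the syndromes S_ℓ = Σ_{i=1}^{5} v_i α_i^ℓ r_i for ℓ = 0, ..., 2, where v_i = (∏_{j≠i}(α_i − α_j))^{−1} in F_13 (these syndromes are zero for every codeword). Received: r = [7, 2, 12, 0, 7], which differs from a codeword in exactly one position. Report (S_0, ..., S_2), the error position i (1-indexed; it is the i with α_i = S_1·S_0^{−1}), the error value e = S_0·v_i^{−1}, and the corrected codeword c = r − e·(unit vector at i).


S = (4, 12, 10), error at position 1, error magnitude e = 10, c = [10, 2, 12, 0, 7].

Step 1: column multipliers v_i = (∏_{j≠i}(α_i − α_j))^{−1} mod 13.
  i = 1 (α = 3): (3−10)(3−11)(3−2)(3−4) = (−7)·(−8)·1·(−1) = −56 ≡ 9, so v_1 = 9^{−1} = 3 (mod 13).
  i = 2 (α = 10): (10−3)(10−11)(10−2)(10−4) = 7·(−1)·8·6 = −336 ≡ 2, so v_2 = 2^{−1} = 7 (mod 13).
  i = 3 (α = 11): (11−3)(11−10)(11−2)(11−4) = 8·1·9·7 = 504 ≡ 10, so v_3 = 10^{−1} = 4 (mod 13).
  i = 4 (α = 2): (2−3)(2−10)(2−11)(2−4) = (−1)·(−8)·(−9)·(−2) = 144 ≡ 1, so v_4 = 1^{−1} = 1 (mod 13).
  i = 5 (α = 4): (4−3)(4−10)(4−11)(4−2) = 1·(−6)·(−7)·2 = 84 ≡ 6, so v_5 = 6^{−1} = 11 (mod 13).
  v = [3, 7, 4, 1, 11].
Step 2: syndromes of r = [7, 2, 12, 0, 7] (all sums mod 13).
  S_0 = Σ v_i r_i = 3·7 + 7·2 + 4·12 + 1·0 + 11·7 = 160 ≡ 4.
  S_1 = Σ v_i α_i r_i = 3·3·7 + 7·10·2 + 4·11·12 + 1·2·0 + 11·4·7 = 1039 ≡ 12.
  α_i^2 mod 13 = [9, 9, 4, 4, 3].
  S_2 = Σ v_i α_i^2 r_i = 3·9·7 + 7·9·2 + 4·4·12 + 1·4·0 + 11·3·7 = 738 ≡ 10.
  S = (4, 12, 10) ≠ 0, so r is not a codeword (an error is present).
Step 3: locate the error. For a single error e at position i, S_ℓ = v_i·e·α_i^ℓ, so α_err = S_1/S_0.
  S_0^{−1} = 4^{−1} = 10 (mod 13), so α_err = 12·10 = 120 ≡ 3 = α_1. Error position i = 1.
  Consistency check: S_2/S_1 = 10·12 = 120 ≡ 3 = α_err ✓ (single-error assumption holds).
Step 4: error magnitude e = S_0/v_1 = S_0·∏_{j≠1}(α_1 − α_j) = 4·9 = 36 ≡ 10 (mod 13).
Step 5: correct position 1: c_1 = r_1 − e = 7 − 10 ≡ 10 (mod 13). Hence c = [10, 2, 12, 0, 7].
  Check: interpolating c through the α_i gives m(x) = 6 + 10·x (degree < 2) with m(α_i) = c_i for every i, so c is indeed a codeword.


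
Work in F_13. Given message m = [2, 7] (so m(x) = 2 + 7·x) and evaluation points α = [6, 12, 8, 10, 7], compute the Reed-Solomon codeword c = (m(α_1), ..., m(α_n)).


c = [5, 8, 6, 7, 12]

Message polynomial: m(x) = 2 + 7·x (mod 13).
For each evaluation point α_i, compute m(α_i) mod 13:
  α_1 = 6: Horner steps 7 → 5, so m(6) = 5.
  α_2 = 12: Horner steps 7 → 8, so m(12) = 8.
  α_3 = 8: Horner steps 7 → 6, so m(8) = 6.
  α_4 = 10: Horner steps 7 → 7, so m(10) = 7.
  α_5 = 7: Horner steps 7 → 12, so m(7) = 12.
Codeword c = [5, 8, 6, 7, 12] ∈ F_13^5.


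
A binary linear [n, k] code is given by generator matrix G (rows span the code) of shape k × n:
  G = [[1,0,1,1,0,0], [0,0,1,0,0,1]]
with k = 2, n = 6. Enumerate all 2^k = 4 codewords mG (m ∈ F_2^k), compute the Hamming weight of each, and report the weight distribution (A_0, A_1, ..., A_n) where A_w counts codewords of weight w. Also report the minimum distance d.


Weight distribution: A_0 = 1, A_2 = 1, A_3 = 2. Minimum distance d = 2.

Enumerate all 2^2 = 4 messages m ∈ F_2^2.
For each, compute codeword c = mG in F_2^6, then tally its weight.
  m = 00 → c = 000000, weight = 0.
  m = 10 → c = 101100, weight = 3.
  m = 01 → c = 001001, weight = 2.
  m = 11 → c = 100101, weight = 3.
Tally weights:
  weight 0: 1 codewords.
  weight 2: 1 codewords.
  weight 3: 2 codewords.
Minimum distance d = smallest w > 0 with A_w > 0 = 2.
Sanity: Σ A_w = 4 = 2^2 = 4 ✓.


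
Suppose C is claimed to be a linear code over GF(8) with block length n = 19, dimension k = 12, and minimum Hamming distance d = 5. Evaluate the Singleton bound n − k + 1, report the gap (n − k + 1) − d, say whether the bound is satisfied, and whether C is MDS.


Singleton RHS = n − k + 1 = 8, slack = 3, bound satisfied, not MDS.

Singleton bound: d ≤ n − k + 1.
Here n = 19, k = 12, so n − k + 1 = 8.
Given d = 5, check d ≤ 8: YES.
Slack = (n − k + 1) − d = 3.
The code is NOT MDS (slack = 3 > 0).
Description: the claimed parameters are [19, 12, 5]_8; such a code would be non-MDS.


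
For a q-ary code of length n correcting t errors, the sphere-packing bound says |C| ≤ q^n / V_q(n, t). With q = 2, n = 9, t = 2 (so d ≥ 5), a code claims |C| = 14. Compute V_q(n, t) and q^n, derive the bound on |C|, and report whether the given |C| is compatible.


V_q(n, t) = 46, q^n = 512, Hamming bound = 11, |C| = 14 > bound (violated).

Step 1: Compute V_q(n, t) = Σ_{j=0}^2 C(n, j) (q−1)^j.
  j = 0: C(9,0)·(1)^0 = 1·1 = 1.
  j = 1: C(9,1)·(1)^1 = 9·1 = 9.
  j = 2: C(9,2)·(1)^2 = 36·1 = 36.
  V_q(n, t) = 1 + 9 + 36 = 46.
Step 2: q^n = 2^9 = 512.
Step 3: Hamming bound ⌊q^n / V_q(n,t)⌋ = ⌊512/46⌋ = 11.
Step 4: Compare |C| = 14 to 11: violated.
The claimed |C| lies above the Hamming bound, so no 2-ary code of length 9 with d ≥ 5 can have 14 codewords.


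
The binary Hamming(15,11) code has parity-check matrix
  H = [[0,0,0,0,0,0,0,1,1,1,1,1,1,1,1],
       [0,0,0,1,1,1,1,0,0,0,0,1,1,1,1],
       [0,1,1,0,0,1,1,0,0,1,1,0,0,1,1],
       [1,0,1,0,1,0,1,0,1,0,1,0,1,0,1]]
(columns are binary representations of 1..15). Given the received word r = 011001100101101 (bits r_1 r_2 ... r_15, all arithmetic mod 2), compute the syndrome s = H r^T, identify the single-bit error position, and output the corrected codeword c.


s = (0, 1, 0, 0)^T, error position = 4, corrected codeword c = 011101100101101

Compute s = H r^T mod 2 one row at a time:
  s_1 = 0 + 0 + 1 + 0 + 1 + 1 + 0 + 1 = 4 ≡ 0 (mod 2).
  s_2 = 0 + 0 + 1 + 1 + 1 + 1 + 0 + 1 = 5 ≡ 1 (mod 2).
  s_3 = 1 + 1 + 1 + 1 + 1 + 0 + 0 + 1 = 6 ≡ 0 (mod 2).
  s_4 = 0 + 1 + 0 + 1 + 0 + 0 + 1 + 1 = 4 ≡ 0 (mod 2).
s = (0, 1, 0, 0)^T — this equals column 4 of H (binary 0100), so error is at position 4.
Correct: flip bit 4 of r = 011001100101101 to get c = 011101100101101.


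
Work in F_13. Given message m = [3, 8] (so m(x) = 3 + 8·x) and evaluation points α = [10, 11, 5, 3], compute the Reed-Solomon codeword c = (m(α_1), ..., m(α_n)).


c = [5, 0, 4, 1]

Message polynomial: m(x) = 3 + 8·x (mod 13).
For each evaluation point α_i, compute m(α_i) mod 13:
  α_1 = 10: Horner steps 8 → 5, so m(10) = 5.
  α_2 = 11: Horner steps 8 → 0, so m(11) = 0.
  α_3 = 5: Horner steps 8 → 4, so m(5) = 4.
  α_4 = 3: Horner steps 8 → 1, so m(3) = 1.
Codeword c = [5, 0, 4, 1] ∈ F_13^4.


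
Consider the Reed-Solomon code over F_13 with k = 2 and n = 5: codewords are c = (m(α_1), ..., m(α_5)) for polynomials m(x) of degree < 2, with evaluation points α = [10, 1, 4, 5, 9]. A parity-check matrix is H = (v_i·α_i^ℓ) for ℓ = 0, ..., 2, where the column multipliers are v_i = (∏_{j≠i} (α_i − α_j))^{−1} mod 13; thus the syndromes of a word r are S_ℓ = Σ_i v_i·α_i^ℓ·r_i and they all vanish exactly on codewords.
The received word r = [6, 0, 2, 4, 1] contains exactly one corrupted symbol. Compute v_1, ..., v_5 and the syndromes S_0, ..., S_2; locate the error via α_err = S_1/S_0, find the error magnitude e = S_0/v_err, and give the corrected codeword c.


S = (5, 12, 8), error at position 4, error magnitude e = 10, c = [6, 0, 2, 7, 1].

Step 1: column multipliers v_i = (∏_{j≠i}(α_i − α_j))^{−1} mod 13.
  i = 1 (α = 10): (10−1)(10−4)(10−5)(10−9) = 9·6·5·1 = 270 ≡ 10, so v_1 = 10^{−1} = 4 (mod 13).
  i = 2 (α = 1): (1−10)(1−4)(1−5)(1−9) = (−9)·(−3)·(−4)·(−8) = 864 ≡ 6, so v_2 = 6^{−1} = 11 (mod 13).
  i = 3 (α = 4): (4−10)(4−1)(4−5)(4−9) = (−6)·3·(−1)·(−5) = −90 ≡ 1, so v_3 = 1^{−1} = 1 (mod 13).
  i = 4 (α = 5): (5−10)(5−1)(5−4)(5−9) = (−5)·4·1·(−4) = 80 ≡ 2, so v_4 = 2^{−1} = 7 (mod 13).
  i = 5 (α = 9): (9−10)(9−1)(9−4)(9−5) = (−1)·8·5·4 = −160 ≡ 9, so v_5 = 9^{−1} = 3 (mod 13).
  v = [4, 11, 1, 7, 3].
Step 2: syndromes of r = [6, 0, 2, 4, 1] (all sums mod 13).
  S_0 = Σ v_i r_i = 4·6 + 11·0 + 1·2 + 7·4 + 3·1 = 57 ≡ 5.
  S_1 = Σ v_i α_i r_i = 4·10·6 + 11·1·0 + 1·4·2 + 7·5·4 + 3·9·1 = 415 ≡ 12.
  α_i^2 mod 13 = [9, 1, 3, 12, 3].
  S_2 = Σ v_i α_i^2 r_i = 4·9·6 + 11·1·0 + 1·3·2 + 7·12·4 + 3·3·1 = 567 ≡ 8.
  S = (5, 12, 8) ≠ 0, so r is not a codeword (an error is present).
Step 3: locate the error. For a single error e at position i, S_ℓ = v_i·e·α_i^ℓ, so α_err = S_1/S_0.
  S_0^{−1} = 5^{−1} = 8 (mod 13), so α_err = 12·8 = 96 ≡ 5 = α_4. Error position i = 4.
  Consistency check: S_2/S_1 = 8·12 = 96 ≡ 5 = α_err ✓ (single-error assumption holds).
Step 4: error magnitude e = S_0/v_4 = S_0·∏_{j≠4}(α_4 − α_j) = 5·2 = 10 ≡ 10 (mod 13).
Step 5: correct position 4: c_4 = r_4 − e = 4 − 10 ≡ 7 (mod 13). Hence c = [6, 0, 2, 7, 1].
  Check: interpolating c through the α_i gives m(x) = 8 + 5·x (degree < 2) with m(α_i) = c_i for every i, so c is indeed a codeword.
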